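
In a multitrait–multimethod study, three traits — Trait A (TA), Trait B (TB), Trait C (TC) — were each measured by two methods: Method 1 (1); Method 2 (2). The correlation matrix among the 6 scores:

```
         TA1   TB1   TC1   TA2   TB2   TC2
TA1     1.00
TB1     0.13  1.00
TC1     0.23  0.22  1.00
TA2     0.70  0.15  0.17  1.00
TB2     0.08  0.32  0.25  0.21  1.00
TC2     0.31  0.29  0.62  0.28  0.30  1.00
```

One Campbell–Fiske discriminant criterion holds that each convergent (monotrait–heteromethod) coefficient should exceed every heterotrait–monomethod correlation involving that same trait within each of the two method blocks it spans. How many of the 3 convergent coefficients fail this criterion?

Checking each validity diagonal entry against its comparison values:
TA (methods 1·2): 0.70 vs {0.13, 0.21, 0.23, 0.28} → pass.
TB (methods 1·2): 0.32 vs {0.13, 0.21, 0.22, 0.30} → pass.
TC (methods 1·2): 0.62 vs {0.23, 0.28, 0.22, 0.30} → pass.
0 of 3 fail.

0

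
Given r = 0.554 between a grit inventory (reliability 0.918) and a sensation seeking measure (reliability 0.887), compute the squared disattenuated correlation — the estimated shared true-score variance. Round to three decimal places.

0.377

Disattenuated r = 0.554 / √(0.918 × 0.887) = 0.554 / 0.9024 = 0.6139.
Shared true-score variance = 0.6139² = 0.3769 ≈ 0.377.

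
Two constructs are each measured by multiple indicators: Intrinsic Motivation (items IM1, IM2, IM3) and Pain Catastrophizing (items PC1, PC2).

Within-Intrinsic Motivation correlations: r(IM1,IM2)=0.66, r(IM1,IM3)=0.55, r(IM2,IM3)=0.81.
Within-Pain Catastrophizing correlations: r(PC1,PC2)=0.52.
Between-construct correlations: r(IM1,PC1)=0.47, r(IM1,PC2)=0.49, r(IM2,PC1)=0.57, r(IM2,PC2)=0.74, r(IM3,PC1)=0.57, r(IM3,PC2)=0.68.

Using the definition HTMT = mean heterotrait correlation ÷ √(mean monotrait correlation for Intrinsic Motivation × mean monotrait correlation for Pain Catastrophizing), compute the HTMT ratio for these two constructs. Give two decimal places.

0.99

Mean heterotrait r = 3.52/6 = 0.5867.
Mean within-IM = 2.02/3 = 0.6733; mean within-PC = 0.52/1 = 0.5200.
Geometric mean = √(0.6733 × 0.5200) = 0.5917.
HTMT = 0.5867 / 0.5917 = 0.99.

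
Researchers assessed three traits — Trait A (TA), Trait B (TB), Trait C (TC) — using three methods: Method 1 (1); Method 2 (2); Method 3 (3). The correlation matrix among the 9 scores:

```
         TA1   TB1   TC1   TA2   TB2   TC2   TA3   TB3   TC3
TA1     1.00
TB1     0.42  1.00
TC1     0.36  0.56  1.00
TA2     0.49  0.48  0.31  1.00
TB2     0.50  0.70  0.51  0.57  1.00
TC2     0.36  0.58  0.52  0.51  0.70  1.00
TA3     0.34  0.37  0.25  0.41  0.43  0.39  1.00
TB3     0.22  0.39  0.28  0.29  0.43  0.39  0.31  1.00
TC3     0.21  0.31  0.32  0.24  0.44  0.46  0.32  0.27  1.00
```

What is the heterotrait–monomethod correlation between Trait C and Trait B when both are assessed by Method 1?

Different traits, same method: r(TC1, TB1) = 0.56.

0.56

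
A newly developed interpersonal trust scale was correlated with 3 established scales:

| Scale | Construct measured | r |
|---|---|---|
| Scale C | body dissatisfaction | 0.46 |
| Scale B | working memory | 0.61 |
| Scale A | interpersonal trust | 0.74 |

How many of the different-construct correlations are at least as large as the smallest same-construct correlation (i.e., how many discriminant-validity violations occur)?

0

Convergent (same construct = interpersonal trust): Scale A.
Smallest convergent = 0.74. Discriminant values: 0.46, 0.61; count ≥ 0.74 → 0.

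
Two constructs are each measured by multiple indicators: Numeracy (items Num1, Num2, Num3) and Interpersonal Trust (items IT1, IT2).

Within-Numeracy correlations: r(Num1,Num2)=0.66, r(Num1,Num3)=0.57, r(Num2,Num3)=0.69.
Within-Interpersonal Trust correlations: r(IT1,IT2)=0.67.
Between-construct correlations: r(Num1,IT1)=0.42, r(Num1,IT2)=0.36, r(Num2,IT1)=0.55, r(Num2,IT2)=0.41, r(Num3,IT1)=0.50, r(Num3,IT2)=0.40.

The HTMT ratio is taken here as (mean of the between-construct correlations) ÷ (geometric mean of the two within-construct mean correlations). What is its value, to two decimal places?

Mean between = 2.64/6 = 0.4400.
Mean within-Num = 1.92/3 = 0.6400; mean within-IT = 0.67/1 = 0.6700.
Geometric mean = √(0.6400 × 0.6700) = 0.6548.
HTMT = 0.4400 / 0.6548 = 0.67.

0.67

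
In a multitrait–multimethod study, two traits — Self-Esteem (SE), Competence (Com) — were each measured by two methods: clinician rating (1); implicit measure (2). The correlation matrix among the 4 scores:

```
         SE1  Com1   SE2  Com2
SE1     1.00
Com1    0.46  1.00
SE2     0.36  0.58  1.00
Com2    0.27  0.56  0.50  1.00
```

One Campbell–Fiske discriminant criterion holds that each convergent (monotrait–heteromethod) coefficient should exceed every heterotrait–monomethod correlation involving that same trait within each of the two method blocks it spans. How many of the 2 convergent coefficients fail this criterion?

1

Convergent coefficients and their comparison sets:
SE (methods 1·2): 0.36 vs {0.46, 0.50} → fail.
Com (methods 1·2): 0.56 vs {0.46, 0.50} → pass.
1 of 2 fail.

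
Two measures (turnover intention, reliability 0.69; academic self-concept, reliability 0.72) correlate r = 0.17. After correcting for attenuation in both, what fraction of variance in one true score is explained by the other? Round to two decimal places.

0.06

Disattenuated r = 0.17 / √(0.69 × 0.72) = 0.17 / 0.7048 = 0.2412.
Shared true-score variance = 0.2412² = 0.0582 ≈ 0.06.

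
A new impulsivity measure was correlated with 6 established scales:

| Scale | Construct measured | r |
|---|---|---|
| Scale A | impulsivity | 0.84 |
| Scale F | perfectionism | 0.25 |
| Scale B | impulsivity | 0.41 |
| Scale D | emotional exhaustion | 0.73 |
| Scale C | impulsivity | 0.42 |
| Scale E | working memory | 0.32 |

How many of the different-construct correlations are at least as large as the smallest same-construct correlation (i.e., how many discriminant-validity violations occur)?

1

Convergent (same construct = impulsivity): Scale A, Scale B, Scale C.
Smallest convergent = 0.41. Discriminant values: 0.25, 0.73, 0.32; count ≥ 0.41 → 1.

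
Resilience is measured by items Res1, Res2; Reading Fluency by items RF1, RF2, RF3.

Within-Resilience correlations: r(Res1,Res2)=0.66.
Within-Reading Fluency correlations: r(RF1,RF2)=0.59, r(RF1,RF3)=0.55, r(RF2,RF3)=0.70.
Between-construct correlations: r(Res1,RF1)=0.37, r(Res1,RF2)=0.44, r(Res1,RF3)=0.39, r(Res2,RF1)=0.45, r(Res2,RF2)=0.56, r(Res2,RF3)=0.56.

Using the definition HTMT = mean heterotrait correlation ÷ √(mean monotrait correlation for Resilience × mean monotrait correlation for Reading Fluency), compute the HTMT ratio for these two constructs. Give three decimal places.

0.726

Between-construct mean = 2.77/6 = 0.4617.
Mean within-Res = 0.66/1 = 0.6600; mean within-RF = 1.84/3 = 0.6133.
Geometric mean = √(0.6600 × 0.6133) = 0.6362.
HTMT = 0.4617 / 0.6362 = 0.726.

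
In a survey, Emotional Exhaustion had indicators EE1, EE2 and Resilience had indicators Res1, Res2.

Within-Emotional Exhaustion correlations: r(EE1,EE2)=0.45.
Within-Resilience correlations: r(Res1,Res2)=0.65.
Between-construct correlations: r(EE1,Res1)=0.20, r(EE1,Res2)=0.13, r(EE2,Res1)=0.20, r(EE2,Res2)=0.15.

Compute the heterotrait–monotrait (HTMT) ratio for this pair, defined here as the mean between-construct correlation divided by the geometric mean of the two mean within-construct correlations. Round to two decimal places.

0.31

Between-construct mean = 0.68/4 = 0.1700.
Mean within-EE = 0.45/1 = 0.4500; mean within-Res = 0.65/1 = 0.6500.
Geometric mean = √(0.4500 × 0.6500) = 0.5408.
HTMT = 0.1700 / 0.5408 = 0.31.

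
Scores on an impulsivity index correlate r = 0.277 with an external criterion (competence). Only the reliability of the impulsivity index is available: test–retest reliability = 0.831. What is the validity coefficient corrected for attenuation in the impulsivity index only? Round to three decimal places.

0.304

Single correction: r_c = r_obs / √r_xx = 0.277 / √0.831 = 0.277 / 0.9116 ≈ 0.304.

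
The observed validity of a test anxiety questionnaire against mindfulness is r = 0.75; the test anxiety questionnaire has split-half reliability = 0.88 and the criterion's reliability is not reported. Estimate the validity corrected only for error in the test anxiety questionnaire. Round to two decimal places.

Single correction: r_c = r_obs / √r_xx = 0.75 / √0.88 = 0.75 / 0.9381 ≈ 0.80.

0.80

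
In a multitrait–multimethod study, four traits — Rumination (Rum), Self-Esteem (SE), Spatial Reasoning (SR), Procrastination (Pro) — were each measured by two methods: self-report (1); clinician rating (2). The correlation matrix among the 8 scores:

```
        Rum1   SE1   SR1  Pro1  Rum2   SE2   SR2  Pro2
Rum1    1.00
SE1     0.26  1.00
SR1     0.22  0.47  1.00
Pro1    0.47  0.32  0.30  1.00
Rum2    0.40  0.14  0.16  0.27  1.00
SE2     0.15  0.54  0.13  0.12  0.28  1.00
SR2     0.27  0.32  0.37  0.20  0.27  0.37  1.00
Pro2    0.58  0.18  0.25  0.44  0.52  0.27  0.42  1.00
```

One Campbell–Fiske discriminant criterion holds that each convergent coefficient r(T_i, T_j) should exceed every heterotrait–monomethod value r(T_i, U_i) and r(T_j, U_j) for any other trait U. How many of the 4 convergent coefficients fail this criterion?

3

Convergent coefficients and their comparison sets:
Rum (methods 1·2): 0.40 vs {0.26, 0.28, 0.22, 0.27, 0.47, 0.52} → fail.
SE (methods 1·2): 0.54 vs {0.26, 0.28, 0.47, 0.37, 0.32, 0.27} → pass.
SR (methods 1·2): 0.37 vs {0.22, 0.27, 0.47, 0.37, 0.30, 0.42} → fail.
Pro (methods 1·2): 0.44 vs {0.47, 0.52, 0.32, 0.27, 0.30, 0.42} → fail.
3 of 4 fail.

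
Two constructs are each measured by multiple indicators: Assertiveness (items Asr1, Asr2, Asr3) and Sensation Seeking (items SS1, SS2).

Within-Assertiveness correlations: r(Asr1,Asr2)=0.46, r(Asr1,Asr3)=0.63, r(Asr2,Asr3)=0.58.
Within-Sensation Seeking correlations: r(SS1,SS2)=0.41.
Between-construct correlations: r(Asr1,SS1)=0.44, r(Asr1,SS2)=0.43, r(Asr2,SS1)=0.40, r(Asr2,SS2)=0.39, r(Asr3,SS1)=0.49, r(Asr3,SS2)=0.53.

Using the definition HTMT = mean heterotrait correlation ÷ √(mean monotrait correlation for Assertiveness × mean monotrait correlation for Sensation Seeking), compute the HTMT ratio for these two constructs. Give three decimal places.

0.935

Mean heterotrait r = 2.68/6 = 0.4467.
Mean within-Asr = 1.67/3 = 0.5567; mean within-SS = 0.41/1 = 0.4100.
Geometric mean = √(0.5567 × 0.4100) = 0.4778.
HTMT = 0.4467 / 0.4778 = 0.935.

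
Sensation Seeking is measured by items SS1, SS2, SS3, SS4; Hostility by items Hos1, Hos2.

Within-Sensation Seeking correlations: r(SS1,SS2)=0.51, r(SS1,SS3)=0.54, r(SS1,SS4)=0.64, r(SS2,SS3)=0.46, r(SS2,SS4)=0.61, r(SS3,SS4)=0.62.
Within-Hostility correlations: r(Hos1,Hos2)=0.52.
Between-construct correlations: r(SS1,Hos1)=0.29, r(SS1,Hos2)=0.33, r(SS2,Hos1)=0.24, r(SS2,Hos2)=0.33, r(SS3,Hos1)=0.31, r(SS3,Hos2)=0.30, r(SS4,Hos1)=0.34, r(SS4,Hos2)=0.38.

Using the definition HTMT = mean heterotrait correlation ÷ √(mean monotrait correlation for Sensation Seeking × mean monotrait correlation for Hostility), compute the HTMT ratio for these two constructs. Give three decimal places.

0.582

Between-construct mean = 2.52/8 = 0.3150.
Mean within-SS = 3.38/6 = 0.5633; mean within-Hos = 0.52/1 = 0.5200.
Geometric mean = √(0.5633 × 0.5200) = 0.5412.
HTMT = 0.3150 / 0.5412 = 0.582.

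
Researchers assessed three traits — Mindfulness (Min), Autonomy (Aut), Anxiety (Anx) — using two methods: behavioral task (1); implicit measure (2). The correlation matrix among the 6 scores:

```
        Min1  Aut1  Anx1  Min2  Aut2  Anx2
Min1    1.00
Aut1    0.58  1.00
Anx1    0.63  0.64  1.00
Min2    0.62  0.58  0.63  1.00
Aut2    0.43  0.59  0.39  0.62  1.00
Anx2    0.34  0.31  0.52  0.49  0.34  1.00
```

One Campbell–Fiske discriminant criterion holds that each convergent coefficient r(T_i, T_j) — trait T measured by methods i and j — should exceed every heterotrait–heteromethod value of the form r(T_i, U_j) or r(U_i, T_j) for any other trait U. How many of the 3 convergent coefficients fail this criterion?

2

Each convergent coefficient versus the relevant comparison correlations:
Min (methods 1·2): 0.62 vs {0.43, 0.58, 0.34, 0.63} → fail.
Aut (methods 1·2): 0.59 vs {0.58, 0.43, 0.31, 0.39} → pass.
Anx (methods 1·2): 0.52 vs {0.63, 0.34, 0.39, 0.31} → fail.
2 of 3 fail.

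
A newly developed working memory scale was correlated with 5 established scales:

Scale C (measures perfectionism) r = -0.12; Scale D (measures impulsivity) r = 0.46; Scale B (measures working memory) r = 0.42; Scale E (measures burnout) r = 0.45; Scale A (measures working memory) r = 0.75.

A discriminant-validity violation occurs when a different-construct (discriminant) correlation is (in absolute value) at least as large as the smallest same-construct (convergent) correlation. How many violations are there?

Convergent (same construct = working memory): Scale B, Scale A.
Smallest convergent = 0.42. Discriminant |r|: 0.12, 0.46, 0.45; count ≥ 0.42 → 2.

2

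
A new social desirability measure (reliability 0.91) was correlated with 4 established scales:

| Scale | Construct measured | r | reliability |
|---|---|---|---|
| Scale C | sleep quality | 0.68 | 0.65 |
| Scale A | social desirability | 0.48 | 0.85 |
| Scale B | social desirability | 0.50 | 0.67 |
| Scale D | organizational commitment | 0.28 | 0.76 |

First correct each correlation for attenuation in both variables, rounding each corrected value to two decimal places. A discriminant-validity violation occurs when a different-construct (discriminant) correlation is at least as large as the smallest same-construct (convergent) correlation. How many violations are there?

1

Disattenuated r (r / √(r_scale · r_new)):
  Scale C (disc): 0.68 / √(0.65·0.91) = 0.88
  Scale A (conv): 0.48 / √(0.85·0.91) = 0.55
  Scale B (conv): 0.50 / √(0.67·0.91) = 0.64
  Scale D (disc): 0.28 / √(0.76·0.91) = 0.34
Smallest convergent = 0.55. Discriminant values: 0.88, 0.34; count ≥ 0.55 → 1.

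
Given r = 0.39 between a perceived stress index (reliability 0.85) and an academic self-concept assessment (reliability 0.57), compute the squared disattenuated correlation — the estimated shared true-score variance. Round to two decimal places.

Disattenuated r = 0.39 / √(0.85 × 0.57) = 0.39 / 0.6961 = 0.5603.
Shared true-score variance = 0.5603² = 0.3139 ≈ 0.31.

0.31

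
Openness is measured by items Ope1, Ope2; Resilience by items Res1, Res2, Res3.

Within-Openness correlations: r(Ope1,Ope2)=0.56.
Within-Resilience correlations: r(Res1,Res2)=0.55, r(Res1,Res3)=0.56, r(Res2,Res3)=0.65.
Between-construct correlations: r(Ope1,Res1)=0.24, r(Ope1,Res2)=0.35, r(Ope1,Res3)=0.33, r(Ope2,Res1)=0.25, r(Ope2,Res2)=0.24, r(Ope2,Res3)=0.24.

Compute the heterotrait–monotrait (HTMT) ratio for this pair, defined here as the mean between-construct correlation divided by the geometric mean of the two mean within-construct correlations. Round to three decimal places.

Mean between = 1.65/6 = 0.2750.
Mean within-Ope = 0.56/1 = 0.5600; mean within-Res = 1.76/3 = 0.5867.
Geometric mean = √(0.5600 × 0.5867) = 0.5732.
HTMT = 0.2750 / 0.5732 = 0.480.

0.480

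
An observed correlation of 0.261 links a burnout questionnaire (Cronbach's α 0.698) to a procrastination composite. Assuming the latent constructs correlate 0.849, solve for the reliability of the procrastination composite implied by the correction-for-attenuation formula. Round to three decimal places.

0.135

r_true = r_obs / √(r_xx · r_yy) ⇒ 0.849 = 0.261 / √(0.698 · r_yy).
√(0.698 · r_yy) = 0.261 / 0.849 = 0.3074; 0.698 · r_yy = 0.0945; r_yy = 0.0945 / 0.698 ≈ 0.135.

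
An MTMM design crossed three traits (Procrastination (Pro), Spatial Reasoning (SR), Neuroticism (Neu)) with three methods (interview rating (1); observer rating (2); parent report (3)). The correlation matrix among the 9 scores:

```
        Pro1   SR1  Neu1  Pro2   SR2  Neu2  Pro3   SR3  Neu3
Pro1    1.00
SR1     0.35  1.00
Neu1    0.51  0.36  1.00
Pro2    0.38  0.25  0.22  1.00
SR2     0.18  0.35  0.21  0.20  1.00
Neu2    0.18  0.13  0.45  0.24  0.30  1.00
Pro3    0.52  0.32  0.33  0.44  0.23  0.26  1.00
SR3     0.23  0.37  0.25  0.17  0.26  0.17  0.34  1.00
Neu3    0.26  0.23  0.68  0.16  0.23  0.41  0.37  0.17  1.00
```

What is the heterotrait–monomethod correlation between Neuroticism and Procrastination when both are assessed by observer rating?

0.24

Different traits, same method: r(Neu2, Pro2) = 0.24.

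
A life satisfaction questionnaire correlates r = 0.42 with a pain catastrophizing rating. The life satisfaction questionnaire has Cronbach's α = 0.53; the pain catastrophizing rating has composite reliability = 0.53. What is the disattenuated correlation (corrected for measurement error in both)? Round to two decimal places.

r_true = r_obs / √(r_xx · r_yy) = 0.42 / √(0.53 × 0.53) = 0.42 / √0.2809 = 0.42 / 0.5300 ≈ 0.79.

0.79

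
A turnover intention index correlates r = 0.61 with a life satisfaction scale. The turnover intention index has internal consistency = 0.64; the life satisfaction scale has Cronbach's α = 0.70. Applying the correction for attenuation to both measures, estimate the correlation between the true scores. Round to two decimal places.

0.91

r_true = r_obs / √(r_xx · r_yy) = 0.61 / √(0.64 × 0.70) = 0.61 / √0.4480 = 0.61 / 0.6693 ≈ 0.91.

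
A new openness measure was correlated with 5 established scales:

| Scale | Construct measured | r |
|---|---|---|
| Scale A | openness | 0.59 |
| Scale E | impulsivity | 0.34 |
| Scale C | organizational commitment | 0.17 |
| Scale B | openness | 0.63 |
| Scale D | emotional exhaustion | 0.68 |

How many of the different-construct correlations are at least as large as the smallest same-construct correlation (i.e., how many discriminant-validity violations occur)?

Convergent (same construct = openness): Scale A, Scale B.
Smallest convergent = 0.59. Discriminant values: 0.34, 0.17, 0.68; count ≥ 0.59 → 1.

1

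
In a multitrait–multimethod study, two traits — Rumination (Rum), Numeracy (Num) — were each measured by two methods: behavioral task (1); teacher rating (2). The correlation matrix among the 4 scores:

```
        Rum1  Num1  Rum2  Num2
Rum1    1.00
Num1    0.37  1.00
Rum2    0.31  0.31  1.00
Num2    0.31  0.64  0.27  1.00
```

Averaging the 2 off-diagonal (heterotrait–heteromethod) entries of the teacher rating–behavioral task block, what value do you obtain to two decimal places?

HTHM values (method 2 × method 1): 0.31, 0.31; mean = 0.62/2 = 0.31.

0.31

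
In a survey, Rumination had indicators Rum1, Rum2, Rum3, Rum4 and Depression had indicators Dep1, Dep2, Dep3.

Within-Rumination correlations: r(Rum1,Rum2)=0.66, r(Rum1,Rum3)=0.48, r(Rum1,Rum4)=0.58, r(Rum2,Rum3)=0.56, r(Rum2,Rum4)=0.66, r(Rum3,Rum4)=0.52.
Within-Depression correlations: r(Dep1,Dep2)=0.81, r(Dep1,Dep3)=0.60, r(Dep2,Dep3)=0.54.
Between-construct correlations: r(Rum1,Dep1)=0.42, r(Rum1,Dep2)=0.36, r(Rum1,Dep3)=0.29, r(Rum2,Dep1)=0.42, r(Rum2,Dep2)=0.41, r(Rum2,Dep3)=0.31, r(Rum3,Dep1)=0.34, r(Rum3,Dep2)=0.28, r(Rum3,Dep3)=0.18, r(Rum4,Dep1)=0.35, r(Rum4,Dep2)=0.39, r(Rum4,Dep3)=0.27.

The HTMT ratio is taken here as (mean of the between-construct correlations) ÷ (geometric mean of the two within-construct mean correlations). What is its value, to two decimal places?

Mean between = 4.02/12 = 0.3350.
Mean within-Rum = 3.46/6 = 0.5767; mean within-Dep = 1.95/3 = 0.6500.
Geometric mean = √(0.5767 × 0.6500) = 0.6123.
HTMT = 0.3350 / 0.6123 = 0.55.

0.55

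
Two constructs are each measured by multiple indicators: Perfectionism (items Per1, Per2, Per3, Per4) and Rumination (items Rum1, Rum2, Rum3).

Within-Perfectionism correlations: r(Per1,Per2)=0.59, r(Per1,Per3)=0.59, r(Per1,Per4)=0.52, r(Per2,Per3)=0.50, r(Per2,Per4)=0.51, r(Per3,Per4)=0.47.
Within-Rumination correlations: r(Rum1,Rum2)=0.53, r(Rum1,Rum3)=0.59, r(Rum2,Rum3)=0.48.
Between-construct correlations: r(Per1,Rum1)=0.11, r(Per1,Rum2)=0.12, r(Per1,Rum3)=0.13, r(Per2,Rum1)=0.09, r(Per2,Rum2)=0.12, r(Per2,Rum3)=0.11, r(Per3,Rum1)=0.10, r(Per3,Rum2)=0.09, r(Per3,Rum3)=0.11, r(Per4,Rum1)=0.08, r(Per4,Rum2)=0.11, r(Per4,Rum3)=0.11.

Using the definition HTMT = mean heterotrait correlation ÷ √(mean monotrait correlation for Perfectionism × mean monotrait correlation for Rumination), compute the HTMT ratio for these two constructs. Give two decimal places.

0.20

Between-construct mean = 1.28/12 = 0.1067.
Mean within-Per = 3.18/6 = 0.5300; mean within-Rum = 1.60/3 = 0.5333.
Geometric mean = √(0.5300 × 0.5333) = 0.5316.
HTMT = 0.1067 / 0.5316 = 0.20.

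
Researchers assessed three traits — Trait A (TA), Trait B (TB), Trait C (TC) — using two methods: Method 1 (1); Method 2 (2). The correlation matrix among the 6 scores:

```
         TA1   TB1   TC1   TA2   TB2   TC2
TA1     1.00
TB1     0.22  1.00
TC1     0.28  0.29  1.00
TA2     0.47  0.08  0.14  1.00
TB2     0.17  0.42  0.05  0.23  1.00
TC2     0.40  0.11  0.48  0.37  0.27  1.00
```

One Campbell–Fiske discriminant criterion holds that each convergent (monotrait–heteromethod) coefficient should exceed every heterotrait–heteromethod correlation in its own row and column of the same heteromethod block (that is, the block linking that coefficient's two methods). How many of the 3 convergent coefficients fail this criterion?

Convergent coefficients and their comparison sets:
TA (methods 1·2): 0.47 vs {0.17, 0.08, 0.40, 0.14} → pass.
TB (methods 1·2): 0.42 vs {0.08, 0.17, 0.11, 0.05} → pass.
TC (methods 1·2): 0.48 vs {0.14, 0.40, 0.05, 0.11} → pass.
0 of 3 fail.

0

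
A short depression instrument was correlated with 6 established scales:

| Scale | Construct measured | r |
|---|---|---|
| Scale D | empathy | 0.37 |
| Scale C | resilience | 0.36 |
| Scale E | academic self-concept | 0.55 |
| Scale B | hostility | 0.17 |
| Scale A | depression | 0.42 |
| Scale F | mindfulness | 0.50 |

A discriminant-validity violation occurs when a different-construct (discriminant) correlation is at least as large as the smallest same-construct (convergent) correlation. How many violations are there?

Convergent (same construct = depression): Scale A.
Smallest convergent = 0.42. Discriminant values: 0.37, 0.36, 0.55, 0.17, 0.50; count ≥ 0.42 → 2.

2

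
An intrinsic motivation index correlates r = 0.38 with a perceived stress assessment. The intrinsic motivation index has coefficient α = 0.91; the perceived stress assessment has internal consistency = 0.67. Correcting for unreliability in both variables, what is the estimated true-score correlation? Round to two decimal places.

r_true = r_obs / √(r_xx · r_yy) = 0.38 / √(0.91 × 0.67) = 0.38 / √0.6097 = 0.38 / 0.7808 ≈ 0.49.

0.49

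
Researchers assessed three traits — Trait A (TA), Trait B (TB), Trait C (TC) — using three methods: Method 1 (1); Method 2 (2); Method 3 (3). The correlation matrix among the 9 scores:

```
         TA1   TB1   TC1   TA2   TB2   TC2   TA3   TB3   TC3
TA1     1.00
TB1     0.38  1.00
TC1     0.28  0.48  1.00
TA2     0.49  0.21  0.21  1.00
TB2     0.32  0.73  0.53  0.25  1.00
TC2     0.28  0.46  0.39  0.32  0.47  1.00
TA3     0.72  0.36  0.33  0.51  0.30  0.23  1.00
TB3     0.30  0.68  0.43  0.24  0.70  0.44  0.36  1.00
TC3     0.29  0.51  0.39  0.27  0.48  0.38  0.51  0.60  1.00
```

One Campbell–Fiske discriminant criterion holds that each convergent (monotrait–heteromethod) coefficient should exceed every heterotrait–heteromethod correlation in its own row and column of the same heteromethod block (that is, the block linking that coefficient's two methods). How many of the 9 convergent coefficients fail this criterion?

Checking each validity diagonal entry against its comparison values:
TA (methods 1·2): 0.49 vs {0.32, 0.21, 0.28, 0.21} → pass.
TA (methods 1·3): 0.72 vs {0.30, 0.36, 0.29, 0.33} → pass.
TA (methods 2·3): 0.51 vs {0.24, 0.30, 0.27, 0.23} → pass.
TB (methods 1·2): 0.73 vs {0.21, 0.32, 0.46, 0.53} → pass.
TB (methods 1·3): 0.68 vs {0.36, 0.30, 0.51, 0.43} → pass.
TB (methods 2·3): 0.70 vs {0.30, 0.24, 0.48, 0.44} → pass.
TC (methods 1·2): 0.39 vs {0.21, 0.28, 0.53, 0.46} → fail.
TC (methods 1·3): 0.39 vs {0.33, 0.29, 0.43, 0.51} → fail.
TC (methods 2·3): 0.38 vs {0.23, 0.27, 0.44, 0.48} → fail.
3 of 9 fail.

3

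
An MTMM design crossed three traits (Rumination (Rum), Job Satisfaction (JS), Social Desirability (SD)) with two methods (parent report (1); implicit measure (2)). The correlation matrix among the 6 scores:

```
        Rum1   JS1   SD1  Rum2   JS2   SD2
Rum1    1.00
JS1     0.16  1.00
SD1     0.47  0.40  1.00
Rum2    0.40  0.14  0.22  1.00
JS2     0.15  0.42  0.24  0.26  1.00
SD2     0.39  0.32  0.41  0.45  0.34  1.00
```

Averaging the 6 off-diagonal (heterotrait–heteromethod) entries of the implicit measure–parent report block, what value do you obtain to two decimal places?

0.24

HTHM values (method 2 × method 1): 0.14, 0.22, 0.15, 0.24, 0.39, 0.32; mean = 1.46/6 = 0.24.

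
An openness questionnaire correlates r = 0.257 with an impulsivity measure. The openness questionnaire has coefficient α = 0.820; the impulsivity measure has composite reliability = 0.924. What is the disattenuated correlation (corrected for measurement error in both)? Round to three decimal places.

0.295

r_true = r_obs / √(r_xx · r_yy) = 0.257 / √(0.820 × 0.924) = 0.257 / √0.757680 = 0.257 / 0.8704 ≈ 0.295.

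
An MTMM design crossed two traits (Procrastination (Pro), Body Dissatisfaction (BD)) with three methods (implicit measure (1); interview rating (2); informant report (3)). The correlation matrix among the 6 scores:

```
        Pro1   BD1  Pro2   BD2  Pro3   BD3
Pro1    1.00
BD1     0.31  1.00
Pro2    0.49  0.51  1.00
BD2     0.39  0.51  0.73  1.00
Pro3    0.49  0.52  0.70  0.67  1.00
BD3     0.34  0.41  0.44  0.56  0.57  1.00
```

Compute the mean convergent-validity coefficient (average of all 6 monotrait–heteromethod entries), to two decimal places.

Convergent values: 0.49, 0.49, 0.70, 0.51, 0.41, 0.56; mean = 3.16/6 = 0.53.

0.53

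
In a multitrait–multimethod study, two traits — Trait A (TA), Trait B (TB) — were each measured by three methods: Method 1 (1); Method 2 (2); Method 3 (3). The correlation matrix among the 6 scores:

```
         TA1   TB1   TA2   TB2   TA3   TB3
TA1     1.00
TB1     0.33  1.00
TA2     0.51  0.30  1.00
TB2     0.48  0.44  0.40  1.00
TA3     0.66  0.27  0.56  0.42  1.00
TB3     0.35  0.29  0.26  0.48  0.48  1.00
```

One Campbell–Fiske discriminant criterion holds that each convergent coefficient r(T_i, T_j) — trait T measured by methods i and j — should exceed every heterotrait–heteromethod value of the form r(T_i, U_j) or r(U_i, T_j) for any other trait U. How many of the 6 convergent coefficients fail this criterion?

Checking each validity diagonal entry against its comparison values:
TA (methods 1·2): 0.51 vs {0.48, 0.30} → pass.
TA (methods 1·3): 0.66 vs {0.35, 0.27} → pass.
TA (methods 2·3): 0.56 vs {0.26, 0.42} → pass.
TB (methods 1·2): 0.44 vs {0.30, 0.48} → fail.
TB (methods 1·3): 0.29 vs {0.27, 0.35} → fail.
TB (methods 2·3): 0.48 vs {0.42, 0.26} → pass.
2 of 6 fail.

2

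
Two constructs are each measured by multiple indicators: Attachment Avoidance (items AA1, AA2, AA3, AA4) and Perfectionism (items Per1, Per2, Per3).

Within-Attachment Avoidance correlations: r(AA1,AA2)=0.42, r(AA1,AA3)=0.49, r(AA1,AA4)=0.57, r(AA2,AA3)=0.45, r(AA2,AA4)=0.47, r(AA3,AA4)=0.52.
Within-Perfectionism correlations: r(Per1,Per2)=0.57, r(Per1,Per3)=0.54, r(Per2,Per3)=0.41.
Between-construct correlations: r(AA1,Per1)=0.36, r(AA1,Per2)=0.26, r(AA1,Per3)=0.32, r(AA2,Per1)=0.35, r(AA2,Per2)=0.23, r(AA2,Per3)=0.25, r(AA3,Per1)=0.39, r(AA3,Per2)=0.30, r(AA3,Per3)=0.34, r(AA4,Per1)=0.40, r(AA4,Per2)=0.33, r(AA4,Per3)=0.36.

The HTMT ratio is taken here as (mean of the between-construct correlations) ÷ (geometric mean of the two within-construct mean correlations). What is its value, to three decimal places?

0.653

Mean heterotrait r = 3.89/12 = 0.3242.
Mean within-AA = 2.92/6 = 0.4867; mean within-Per = 1.52/3 = 0.5067.
Geometric mean = √(0.4867 × 0.5067) = 0.4966.
HTMT = 0.3242 / 0.4966 = 0.653.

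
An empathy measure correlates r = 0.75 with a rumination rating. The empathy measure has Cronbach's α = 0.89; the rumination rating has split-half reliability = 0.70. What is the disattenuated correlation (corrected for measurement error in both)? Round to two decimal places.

0.95

r_true = r_obs / √(r_xx · r_yy) = 0.75 / √(0.89 × 0.70) = 0.75 / √0.6230 = 0.75 / 0.7893 ≈ 0.95.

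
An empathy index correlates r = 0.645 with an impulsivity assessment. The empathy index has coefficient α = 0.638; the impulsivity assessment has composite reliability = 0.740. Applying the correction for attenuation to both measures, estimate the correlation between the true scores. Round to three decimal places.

r_true = r_obs / √(r_xx · r_yy) = 0.645 / √(0.638 × 0.740) = 0.645 / √0.472120 = 0.645 / 0.6871 ≈ 0.939.

0.939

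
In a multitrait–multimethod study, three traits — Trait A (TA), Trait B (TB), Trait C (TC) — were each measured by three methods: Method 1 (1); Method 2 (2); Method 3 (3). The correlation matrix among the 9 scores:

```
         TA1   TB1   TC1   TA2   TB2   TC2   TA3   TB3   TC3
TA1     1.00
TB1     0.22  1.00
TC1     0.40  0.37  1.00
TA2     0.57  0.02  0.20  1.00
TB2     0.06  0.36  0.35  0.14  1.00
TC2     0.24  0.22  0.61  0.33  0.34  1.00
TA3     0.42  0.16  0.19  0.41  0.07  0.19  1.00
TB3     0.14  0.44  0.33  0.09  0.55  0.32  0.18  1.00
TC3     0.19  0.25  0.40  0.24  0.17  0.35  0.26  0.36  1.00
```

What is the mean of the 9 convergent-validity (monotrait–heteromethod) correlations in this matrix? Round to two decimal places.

0.46

Convergent values: 0.57, 0.42, 0.41, 0.36, 0.44, 0.55, 0.61, 0.40, 0.35; mean = 4.11/9 = 0.46.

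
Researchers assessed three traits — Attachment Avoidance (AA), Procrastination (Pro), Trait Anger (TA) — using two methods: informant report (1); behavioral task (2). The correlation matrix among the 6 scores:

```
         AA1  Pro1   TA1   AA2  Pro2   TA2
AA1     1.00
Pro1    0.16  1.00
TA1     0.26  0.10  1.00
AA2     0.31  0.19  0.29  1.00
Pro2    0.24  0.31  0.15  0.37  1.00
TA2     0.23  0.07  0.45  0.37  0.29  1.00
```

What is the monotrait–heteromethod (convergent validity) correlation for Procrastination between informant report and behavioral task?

Same trait (Pro), different methods: r(Pro1, Pro2) = 0.31.

0.31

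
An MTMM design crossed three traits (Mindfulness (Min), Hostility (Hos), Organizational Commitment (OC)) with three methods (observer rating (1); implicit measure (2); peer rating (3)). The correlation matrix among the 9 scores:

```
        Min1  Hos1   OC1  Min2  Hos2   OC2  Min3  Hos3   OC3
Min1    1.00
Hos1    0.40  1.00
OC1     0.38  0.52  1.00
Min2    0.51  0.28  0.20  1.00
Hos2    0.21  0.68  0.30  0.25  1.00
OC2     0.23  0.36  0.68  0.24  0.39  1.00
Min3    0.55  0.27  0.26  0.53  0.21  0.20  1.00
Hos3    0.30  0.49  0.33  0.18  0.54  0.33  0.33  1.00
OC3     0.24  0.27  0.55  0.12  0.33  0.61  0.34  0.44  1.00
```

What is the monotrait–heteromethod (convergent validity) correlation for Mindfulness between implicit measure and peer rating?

0.53

Same trait (Min), different methods: r(Min2, Min3) = 0.53.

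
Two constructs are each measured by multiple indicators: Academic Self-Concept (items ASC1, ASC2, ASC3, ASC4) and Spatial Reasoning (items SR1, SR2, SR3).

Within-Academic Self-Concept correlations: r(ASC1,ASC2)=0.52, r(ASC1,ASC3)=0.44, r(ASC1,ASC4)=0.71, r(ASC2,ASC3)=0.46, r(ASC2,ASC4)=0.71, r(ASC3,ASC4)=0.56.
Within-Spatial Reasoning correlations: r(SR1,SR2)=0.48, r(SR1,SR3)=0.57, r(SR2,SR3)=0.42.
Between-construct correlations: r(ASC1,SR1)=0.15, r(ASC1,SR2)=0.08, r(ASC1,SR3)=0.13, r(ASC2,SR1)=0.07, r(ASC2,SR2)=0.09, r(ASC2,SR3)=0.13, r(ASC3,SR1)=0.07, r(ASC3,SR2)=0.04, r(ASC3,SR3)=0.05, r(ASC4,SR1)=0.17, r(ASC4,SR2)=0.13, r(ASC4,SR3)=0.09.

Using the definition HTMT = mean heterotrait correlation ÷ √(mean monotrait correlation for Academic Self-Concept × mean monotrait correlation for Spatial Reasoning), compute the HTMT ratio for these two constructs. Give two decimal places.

0.19

Mean heterotrait r = 1.20/12 = 0.1000.
Mean within-ASC = 3.40/6 = 0.5667; mean within-SR = 1.47/3 = 0.4900.
Geometric mean = √(0.5667 × 0.4900) = 0.5270.
HTMT = 0.1000 / 0.5270 = 0.19.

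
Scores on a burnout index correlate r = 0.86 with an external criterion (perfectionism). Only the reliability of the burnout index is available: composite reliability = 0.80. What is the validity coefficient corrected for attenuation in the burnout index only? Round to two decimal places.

0.96

Single correction: r_c = r_obs / √r_xx = 0.86 / √0.80 = 0.86 / 0.8944 ≈ 0.96.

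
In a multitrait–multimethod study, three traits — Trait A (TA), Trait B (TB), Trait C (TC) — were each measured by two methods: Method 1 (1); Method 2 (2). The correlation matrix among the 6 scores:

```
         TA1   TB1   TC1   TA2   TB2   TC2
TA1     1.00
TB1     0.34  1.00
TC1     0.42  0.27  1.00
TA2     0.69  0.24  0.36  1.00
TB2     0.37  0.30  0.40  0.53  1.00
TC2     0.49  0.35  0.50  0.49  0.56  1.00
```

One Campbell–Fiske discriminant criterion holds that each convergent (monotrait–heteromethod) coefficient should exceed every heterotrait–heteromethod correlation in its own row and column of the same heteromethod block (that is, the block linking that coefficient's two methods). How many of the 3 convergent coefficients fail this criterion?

Checking each validity diagonal entry against its comparison values:
TA (methods 1·2): 0.69 vs {0.37, 0.24, 0.49, 0.36} → pass.
TB (methods 1·2): 0.30 vs {0.24, 0.37, 0.35, 0.40} → fail.
TC (methods 1·2): 0.50 vs {0.36, 0.49, 0.40, 0.35} → pass.
1 of 3 fail.

1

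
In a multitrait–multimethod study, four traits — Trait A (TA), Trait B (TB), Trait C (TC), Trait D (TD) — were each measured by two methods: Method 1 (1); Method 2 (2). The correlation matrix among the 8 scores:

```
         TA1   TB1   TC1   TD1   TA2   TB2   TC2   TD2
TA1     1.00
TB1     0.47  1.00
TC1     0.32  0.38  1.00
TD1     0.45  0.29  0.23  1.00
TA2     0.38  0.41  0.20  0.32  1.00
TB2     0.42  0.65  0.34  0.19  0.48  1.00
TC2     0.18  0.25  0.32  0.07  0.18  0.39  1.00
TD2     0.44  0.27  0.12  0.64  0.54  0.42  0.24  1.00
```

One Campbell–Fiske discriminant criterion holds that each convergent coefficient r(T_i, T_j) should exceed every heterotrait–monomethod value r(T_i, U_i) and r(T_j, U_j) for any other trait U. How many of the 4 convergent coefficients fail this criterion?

Each convergent coefficient versus the relevant comparison correlations:
TA (methods 1·2): 0.38 vs {0.47, 0.48, 0.32, 0.18, 0.45, 0.54} → fail.
TB (methods 1·2): 0.65 vs {0.47, 0.48, 0.38, 0.39, 0.29, 0.42} → pass.
TC (methods 1·2): 0.32 vs {0.32, 0.18, 0.38, 0.39, 0.23, 0.24} → fail.
TD (methods 1·2): 0.64 vs {0.45, 0.54, 0.29, 0.42, 0.23, 0.24} → pass.
2 of 4 fail.

2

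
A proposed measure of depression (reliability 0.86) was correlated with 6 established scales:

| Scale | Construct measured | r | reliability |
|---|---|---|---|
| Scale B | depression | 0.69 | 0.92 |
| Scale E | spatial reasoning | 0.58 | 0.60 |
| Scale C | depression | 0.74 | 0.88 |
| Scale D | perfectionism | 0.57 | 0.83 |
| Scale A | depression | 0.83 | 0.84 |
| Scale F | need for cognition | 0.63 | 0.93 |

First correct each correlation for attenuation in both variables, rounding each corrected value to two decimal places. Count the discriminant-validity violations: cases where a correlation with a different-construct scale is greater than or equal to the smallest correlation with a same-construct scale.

1

Disattenuated r (r / √(r_scale · r_new)):
  Scale B (conv): 0.69 / √(0.92·0.86) = 0.78
  Scale E (disc): 0.58 / √(0.60·0.86) = 0.81
  Scale C (conv): 0.74 / √(0.88·0.86) = 0.85
  Scale D (disc): 0.57 / √(0.83·0.86) = 0.67
  Scale A (conv): 0.83 / √(0.84·0.86) = 0.98
  Scale F (disc): 0.63 / √(0.93·0.86) = 0.70
Smallest convergent = 0.78. Discriminant values: 0.81, 0.67, 0.70; count ≥ 0.78 → 1.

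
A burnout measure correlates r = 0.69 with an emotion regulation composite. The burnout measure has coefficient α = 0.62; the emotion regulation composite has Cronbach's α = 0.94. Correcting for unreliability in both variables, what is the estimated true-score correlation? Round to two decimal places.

0.90

r_true = r_obs / √(r_xx · r_yy) = 0.69 / √(0.62 × 0.94) = 0.69 / √0.5828 = 0.69 / 0.7634 ≈ 0.90.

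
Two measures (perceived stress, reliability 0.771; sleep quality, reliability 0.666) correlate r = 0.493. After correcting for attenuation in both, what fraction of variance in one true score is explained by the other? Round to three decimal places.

Disattenuated r = 0.493 / √(0.771 × 0.666) = 0.493 / 0.7166 = 0.6880.
Shared true-score variance = 0.6880² = 0.4733 ≈ 0.473.

0.473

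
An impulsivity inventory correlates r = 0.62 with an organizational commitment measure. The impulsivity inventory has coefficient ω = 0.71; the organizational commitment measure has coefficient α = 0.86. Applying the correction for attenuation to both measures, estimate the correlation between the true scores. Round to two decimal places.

0.79

r_true = r_obs / √(r_xx · r_yy) = 0.62 / √(0.71 × 0.86) = 0.62 / √0.6106 = 0.62 / 0.7814 ≈ 0.79.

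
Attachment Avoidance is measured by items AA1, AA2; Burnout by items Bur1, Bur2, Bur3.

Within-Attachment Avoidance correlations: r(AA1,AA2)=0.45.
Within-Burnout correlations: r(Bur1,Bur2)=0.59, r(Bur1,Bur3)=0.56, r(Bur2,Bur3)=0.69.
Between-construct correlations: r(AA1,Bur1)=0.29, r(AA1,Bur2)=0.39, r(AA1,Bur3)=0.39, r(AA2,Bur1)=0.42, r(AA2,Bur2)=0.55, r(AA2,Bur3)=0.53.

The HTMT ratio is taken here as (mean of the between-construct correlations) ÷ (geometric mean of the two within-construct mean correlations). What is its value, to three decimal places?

Mean heterotrait r = 2.57/6 = 0.4283.
Mean within-AA = 0.45/1 = 0.4500; mean within-Bur = 1.84/3 = 0.6133.
Geometric mean = √(0.4500 × 0.6133) = 0.5253.
HTMT = 0.4283 / 0.5253 = 0.815.

0.815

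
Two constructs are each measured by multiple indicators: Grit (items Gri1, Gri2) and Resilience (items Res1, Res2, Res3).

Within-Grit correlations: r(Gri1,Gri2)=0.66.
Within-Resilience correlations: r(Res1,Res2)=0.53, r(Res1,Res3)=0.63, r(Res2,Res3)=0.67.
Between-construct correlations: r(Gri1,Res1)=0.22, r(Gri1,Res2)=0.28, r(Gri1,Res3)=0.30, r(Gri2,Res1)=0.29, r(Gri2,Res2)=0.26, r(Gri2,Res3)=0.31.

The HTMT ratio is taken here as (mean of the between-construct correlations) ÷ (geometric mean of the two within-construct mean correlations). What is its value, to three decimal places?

0.436

Between-construct mean = 1.66/6 = 0.2767.
Mean within-Gri = 0.66/1 = 0.6600; mean within-Res = 1.83/3 = 0.6100.
Geometric mean = √(0.6600 × 0.6100) = 0.6345.
HTMT = 0.2767 / 0.6345 = 0.436.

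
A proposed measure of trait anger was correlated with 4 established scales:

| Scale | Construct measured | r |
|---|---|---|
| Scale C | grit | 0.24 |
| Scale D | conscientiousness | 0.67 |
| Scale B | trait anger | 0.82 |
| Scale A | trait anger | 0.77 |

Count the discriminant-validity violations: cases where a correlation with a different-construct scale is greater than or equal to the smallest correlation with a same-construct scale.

0

Convergent (same construct = trait anger): Scale B, Scale A.
Smallest convergent = 0.77. Discriminant values: 0.24, 0.67; count ≥ 0.77 → 0.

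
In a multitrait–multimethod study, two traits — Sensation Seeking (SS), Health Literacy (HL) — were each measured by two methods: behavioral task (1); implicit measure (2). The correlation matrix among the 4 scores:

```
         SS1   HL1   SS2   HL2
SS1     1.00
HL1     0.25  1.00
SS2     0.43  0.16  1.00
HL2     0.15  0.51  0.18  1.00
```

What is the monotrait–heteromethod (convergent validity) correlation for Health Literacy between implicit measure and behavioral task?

Same trait (HL), different methods: r(HL2, HL1) = 0.51.

0.51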